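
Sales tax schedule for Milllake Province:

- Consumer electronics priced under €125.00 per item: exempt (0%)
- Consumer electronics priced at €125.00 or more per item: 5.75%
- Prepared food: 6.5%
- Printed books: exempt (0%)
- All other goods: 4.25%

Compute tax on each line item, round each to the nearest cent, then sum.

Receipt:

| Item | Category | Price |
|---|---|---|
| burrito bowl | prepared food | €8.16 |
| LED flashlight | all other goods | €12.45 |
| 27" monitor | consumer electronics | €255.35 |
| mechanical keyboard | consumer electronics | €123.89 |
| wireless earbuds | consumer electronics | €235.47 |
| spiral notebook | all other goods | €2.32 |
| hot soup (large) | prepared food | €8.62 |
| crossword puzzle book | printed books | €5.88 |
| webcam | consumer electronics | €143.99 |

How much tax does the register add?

Burrito bowl €8.16: prepared food → 6.5% → €0.53
LED flashlight €12.45: all other goods → 4.25% → €0.53
27" monitor €255.35: consumer electronics, €125.00 or more → 5.75% → €14.68
Mechanical keyboard €123.89: consumer electronics, under €125.00 → 0% → €0.00
Wireless earbuds €235.47: consumer electronics, €125.00 or more → 5.75% → €13.54
Spiral notebook €2.32: all other goods → 4.25% → €0.10
Hot soup (large) €8.62: prepared food → 6.5% → €0.56
Crossword puzzle book €5.88: printed books → 0% → €0.00
Webcam €143.99: consumer electronics, €125.00 or more → 5.75% → €8.28
Total tax = €0.53 + €0.53 + €14.68 + €13.54 + €0.10 + €0.56 + €8.28 = €38.22

€38.22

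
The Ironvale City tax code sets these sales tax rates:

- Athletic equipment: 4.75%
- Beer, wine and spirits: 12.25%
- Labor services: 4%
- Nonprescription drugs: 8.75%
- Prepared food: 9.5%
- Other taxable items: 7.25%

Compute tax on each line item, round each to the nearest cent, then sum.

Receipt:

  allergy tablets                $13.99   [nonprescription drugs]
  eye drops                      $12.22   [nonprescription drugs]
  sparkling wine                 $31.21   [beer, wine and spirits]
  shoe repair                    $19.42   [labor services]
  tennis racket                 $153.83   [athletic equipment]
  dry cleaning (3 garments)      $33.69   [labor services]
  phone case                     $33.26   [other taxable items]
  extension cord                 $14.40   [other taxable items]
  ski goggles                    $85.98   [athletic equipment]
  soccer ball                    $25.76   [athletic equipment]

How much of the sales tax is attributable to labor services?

$2.13

Shoe repair $19.42: labor services → 4% → $0.78
Dry cleaning (3 garments) $33.69: labor services → 4% → $1.35
Tax on labor services = $0.78 + $1.35 = $2.13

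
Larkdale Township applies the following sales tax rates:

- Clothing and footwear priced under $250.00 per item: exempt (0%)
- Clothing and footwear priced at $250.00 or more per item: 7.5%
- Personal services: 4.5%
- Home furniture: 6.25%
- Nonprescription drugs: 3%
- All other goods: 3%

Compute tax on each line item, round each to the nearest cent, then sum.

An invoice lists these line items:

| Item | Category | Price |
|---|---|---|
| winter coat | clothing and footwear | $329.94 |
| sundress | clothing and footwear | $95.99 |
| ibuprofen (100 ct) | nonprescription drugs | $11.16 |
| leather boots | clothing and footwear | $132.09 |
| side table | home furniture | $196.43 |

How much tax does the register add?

Winter coat $329.94: clothing and footwear, $250.00 or more → 7.5% → $24.75
Sundress $95.99: clothing and footwear, under $250.00 → 0% → $0.00
Ibuprofen (100 ct) $11.16: nonprescription drugs → 3% → $0.33
Leather boots $132.09: clothing and footwear, under $250.00 → 0% → $0.00
Side table $196.43: home furniture → 6.25% → $12.28
Total tax = $24.75 + $0.33 + $12.28 = $37.36

$37.36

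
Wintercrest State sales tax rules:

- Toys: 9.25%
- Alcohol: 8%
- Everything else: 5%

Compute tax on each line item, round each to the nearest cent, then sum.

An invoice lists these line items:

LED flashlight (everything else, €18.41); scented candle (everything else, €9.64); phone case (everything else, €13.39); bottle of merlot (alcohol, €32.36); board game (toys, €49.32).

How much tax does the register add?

€9.22

LED flashlight €18.41: everything else → 5% → €0.92
Scented candle €9.64: everything else → 5% → €0.48
Phone case €13.39: everything else → 5% → €0.67
Bottle of merlot €32.36: alcohol → 8% → €2.59
Board game €49.32: toys → 9.25% → €4.56
Total tax = €0.92 + €0.48 + €0.67 + €2.59 + €4.56 = €9.22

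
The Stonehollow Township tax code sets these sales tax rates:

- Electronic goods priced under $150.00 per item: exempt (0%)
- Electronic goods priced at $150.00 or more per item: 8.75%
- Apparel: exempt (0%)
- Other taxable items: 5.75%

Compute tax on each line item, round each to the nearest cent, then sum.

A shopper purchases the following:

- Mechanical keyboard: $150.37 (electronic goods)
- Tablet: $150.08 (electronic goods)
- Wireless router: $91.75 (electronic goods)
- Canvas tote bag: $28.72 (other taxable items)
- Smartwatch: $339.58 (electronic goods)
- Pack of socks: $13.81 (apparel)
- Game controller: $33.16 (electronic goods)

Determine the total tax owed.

Mechanical keyboard $150.37: electronic goods, $150.00 or more → 8.75% → $13.16
Tablet $150.08: electronic goods, $150.00 or more → 8.75% → $13.13
Wireless router $91.75: electronic goods, under $150.00 → 0% → $0.00
Canvas tote bag $28.72: other taxable items → 5.75% → $1.65
Smartwatch $339.58: electronic goods, $150.00 or more → 8.75% → $29.71
Pack of socks $13.81: apparel → 0% → $0.00
Game controller $33.16: electronic goods, under $150.00 → 0% → $0.00
Total tax = $13.16 + $13.13 + $1.65 + $29.71 = $57.65

$57.65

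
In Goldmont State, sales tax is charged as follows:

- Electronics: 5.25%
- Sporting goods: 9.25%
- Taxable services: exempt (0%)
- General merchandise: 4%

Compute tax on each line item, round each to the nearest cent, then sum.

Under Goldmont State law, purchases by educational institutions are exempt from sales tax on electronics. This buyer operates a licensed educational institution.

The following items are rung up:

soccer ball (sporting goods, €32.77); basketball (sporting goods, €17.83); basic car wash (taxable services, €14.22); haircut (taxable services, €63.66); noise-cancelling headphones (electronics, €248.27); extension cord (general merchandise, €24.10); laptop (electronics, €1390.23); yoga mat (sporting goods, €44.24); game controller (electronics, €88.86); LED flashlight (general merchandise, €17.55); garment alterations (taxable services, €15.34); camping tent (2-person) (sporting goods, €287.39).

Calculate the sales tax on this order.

€37.01

Soccer ball €32.77: sporting goods → 9.25% → €3.03
Basketball €17.83: sporting goods → 9.25% → €1.65
Basic car wash €14.22: taxable services → 0% → €0.00
Haircut €63.66: taxable services → 0% → €0.00
Noise-cancelling headphones €248.27: electronics, buyer-exempt → 0% → €0.00
Extension cord €24.10: general merchandise → 4% → €0.96
Laptop €1390.23: electronics, buyer-exempt → 0% → €0.00
Yoga mat €44.24: sporting goods → 9.25% → €4.09
Game controller €88.86: electronics, buyer-exempt → 0% → €0.00
LED flashlight €17.55: general merchandise → 4% → €0.70
Garment alterations €15.34: taxable services → 0% → €0.00
Camping tent (2-person) €287.39: sporting goods → 9.25% → €26.58
Total tax = €3.03 + €1.65 + €0.96 + €4.09 + €0.70 + €26.58 = €37.01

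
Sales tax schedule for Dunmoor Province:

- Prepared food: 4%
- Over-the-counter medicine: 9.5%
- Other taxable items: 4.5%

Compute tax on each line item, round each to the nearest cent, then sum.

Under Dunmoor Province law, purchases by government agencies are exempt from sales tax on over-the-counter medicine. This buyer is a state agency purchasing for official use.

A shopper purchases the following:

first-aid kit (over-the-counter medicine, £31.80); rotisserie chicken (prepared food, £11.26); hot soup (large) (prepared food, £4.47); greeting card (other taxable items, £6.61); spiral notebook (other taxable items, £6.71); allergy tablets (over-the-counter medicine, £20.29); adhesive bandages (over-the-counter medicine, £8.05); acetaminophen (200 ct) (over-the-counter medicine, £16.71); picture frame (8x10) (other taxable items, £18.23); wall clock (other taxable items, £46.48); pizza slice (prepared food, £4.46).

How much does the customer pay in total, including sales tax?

First-aid kit £31.80: over-the-counter medicine, buyer-exempt → 0% → £0.00
Rotisserie chicken £11.26: prepared food → 4% → £0.45
Hot soup (large) £4.47: prepared food → 4% → £0.18
Greeting card £6.61: other taxable items → 4.5% → £0.30
Spiral notebook £6.71: other taxable items → 4.5% → £0.30
Allergy tablets £20.29: over-the-counter medicine, buyer-exempt → 0% → £0.00
Adhesive bandages £8.05: over-the-counter medicine, buyer-exempt → 0% → £0.00
Acetaminophen (200 ct) £16.71: over-the-counter medicine, buyer-exempt → 0% → £0.00
Picture frame (8x10) £18.23: other taxable items → 4.5% → £0.82
Wall clock £46.48: other taxable items → 4.5% → £2.09
Pizza slice £4.46: prepared food → 4% → £0.18
Subtotal = £175.07; tax = £4.32; total due = £179.39

£179.39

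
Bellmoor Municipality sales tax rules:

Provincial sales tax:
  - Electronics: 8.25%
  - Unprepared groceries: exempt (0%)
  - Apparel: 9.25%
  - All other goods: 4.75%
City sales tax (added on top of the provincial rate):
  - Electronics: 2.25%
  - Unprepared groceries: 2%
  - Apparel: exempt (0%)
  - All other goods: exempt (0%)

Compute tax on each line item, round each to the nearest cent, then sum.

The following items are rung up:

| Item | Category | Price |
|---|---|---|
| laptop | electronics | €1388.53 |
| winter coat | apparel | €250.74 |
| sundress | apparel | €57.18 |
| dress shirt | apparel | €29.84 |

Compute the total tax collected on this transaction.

Laptop €1388.53: electronics → 8.25% + 2.25% city = 10.5% → €145.80
Winter coat €250.74: apparel → 9.25% + 0% city = 9.25% → €23.19
Sundress €57.18: apparel → 9.25% + 0% city = 9.25% → €5.29
Dress shirt €29.84: apparel → 9.25% + 0% city = 9.25% → €2.76
Total tax = €145.80 + €23.19 + €5.29 + €2.76 = €177.04

€177.04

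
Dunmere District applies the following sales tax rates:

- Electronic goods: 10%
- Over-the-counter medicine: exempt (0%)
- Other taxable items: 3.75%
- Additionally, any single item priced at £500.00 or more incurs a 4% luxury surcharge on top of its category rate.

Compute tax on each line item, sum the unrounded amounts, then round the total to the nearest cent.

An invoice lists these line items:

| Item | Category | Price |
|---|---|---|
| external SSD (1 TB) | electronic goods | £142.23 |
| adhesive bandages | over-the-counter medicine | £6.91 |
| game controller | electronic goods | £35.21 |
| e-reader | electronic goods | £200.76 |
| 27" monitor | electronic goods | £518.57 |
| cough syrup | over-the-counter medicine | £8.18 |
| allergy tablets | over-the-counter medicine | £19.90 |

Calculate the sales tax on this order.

£110.42

External SSD (1 TB) £142.23: electronic goods → 10% → £14.223
Adhesive bandages £6.91: over-the-counter medicine → 0% → £0.00
Game controller £35.21: electronic goods → 10% → £3.521
E-reader £200.76: electronic goods → 10% → £20.076
27" monitor £518.57: electronic goods → 10% + 4% surcharge = 14% → £72.5998
Cough syrup £8.18: over-the-counter medicine → 0% → £0.00
Allergy tablets £19.90: over-the-counter medicine → 0% → £0.00
Unrounded tax sum = £110.4198 → £110.42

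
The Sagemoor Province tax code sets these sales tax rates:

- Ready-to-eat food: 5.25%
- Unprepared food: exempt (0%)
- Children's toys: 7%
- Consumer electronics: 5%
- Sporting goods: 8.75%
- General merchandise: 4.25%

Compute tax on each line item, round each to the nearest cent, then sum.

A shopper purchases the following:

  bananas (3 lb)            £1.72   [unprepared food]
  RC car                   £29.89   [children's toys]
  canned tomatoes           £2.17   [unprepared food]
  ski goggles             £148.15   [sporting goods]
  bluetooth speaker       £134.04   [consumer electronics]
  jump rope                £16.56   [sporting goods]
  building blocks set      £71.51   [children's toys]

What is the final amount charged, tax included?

£432.25

Bananas (3 lb) £1.72: unprepared food → 0% → £0.00
RC car £29.89: children's toys → 7% → £2.09
Canned tomatoes £2.17: unprepared food → 0% → £0.00
Ski goggles £148.15: sporting goods → 8.75% → £12.96
Bluetooth speaker £134.04: consumer electronics → 5% → £6.70
Jump rope £16.56: sporting goods → 8.75% → £1.45
Building blocks set £71.51: children's toys → 7% → £5.01
Subtotal = £404.04; tax = £28.21; total due = £432.25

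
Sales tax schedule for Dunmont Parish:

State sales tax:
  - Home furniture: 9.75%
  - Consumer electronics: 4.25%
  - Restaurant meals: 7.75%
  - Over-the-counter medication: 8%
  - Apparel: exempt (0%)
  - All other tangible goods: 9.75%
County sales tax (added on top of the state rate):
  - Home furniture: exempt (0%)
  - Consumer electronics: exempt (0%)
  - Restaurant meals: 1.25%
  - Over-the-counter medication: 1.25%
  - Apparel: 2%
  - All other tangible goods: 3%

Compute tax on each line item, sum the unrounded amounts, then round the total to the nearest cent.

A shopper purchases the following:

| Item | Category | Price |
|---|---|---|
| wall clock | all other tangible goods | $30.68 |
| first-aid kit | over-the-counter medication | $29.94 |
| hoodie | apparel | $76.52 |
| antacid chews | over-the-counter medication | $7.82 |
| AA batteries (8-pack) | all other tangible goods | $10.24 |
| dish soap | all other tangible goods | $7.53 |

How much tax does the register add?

Wall clock $30.68: all other tangible goods → 9.75% + 3% county = 12.75% → $3.9117
First-aid kit $29.94: over-the-counter medication → 8% + 1.25% county = 9.25% → $2.76945
Hoodie $76.52: apparel → 0% + 2% county = 2% → $1.5304
Antacid chews $7.82: over-the-counter medication → 8% + 1.25% county = 9.25% → $0.72335
AA batteries (8-pack) $10.24: all other tangible goods → 9.75% + 3% county = 12.75% → $1.3056
Dish soap $7.53: all other tangible goods → 9.75% + 3% county = 12.75% → $0.960075
Unrounded tax sum = $11.200575 → $11.20

$11.20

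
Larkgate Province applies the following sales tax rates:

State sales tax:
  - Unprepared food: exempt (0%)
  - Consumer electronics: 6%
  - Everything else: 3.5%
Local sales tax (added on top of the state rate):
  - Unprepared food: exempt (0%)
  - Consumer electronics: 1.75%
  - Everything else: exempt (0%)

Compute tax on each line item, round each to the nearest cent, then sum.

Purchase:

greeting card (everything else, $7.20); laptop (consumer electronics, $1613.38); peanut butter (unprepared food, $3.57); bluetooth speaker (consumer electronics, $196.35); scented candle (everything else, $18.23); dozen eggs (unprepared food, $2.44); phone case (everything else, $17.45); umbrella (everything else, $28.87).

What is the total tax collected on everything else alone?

$2.51

Greeting card $7.20: everything else → 3.5% + 0% local = 3.5% → $0.25
Scented candle $18.23: everything else → 3.5% + 0% local = 3.5% → $0.64
Phone case $17.45: everything else → 3.5% + 0% local = 3.5% → $0.61
Umbrella $28.87: everything else → 3.5% + 0% local = 3.5% → $1.01
Tax on everything else = $0.25 + $0.64 + $0.61 + $1.01 = $2.51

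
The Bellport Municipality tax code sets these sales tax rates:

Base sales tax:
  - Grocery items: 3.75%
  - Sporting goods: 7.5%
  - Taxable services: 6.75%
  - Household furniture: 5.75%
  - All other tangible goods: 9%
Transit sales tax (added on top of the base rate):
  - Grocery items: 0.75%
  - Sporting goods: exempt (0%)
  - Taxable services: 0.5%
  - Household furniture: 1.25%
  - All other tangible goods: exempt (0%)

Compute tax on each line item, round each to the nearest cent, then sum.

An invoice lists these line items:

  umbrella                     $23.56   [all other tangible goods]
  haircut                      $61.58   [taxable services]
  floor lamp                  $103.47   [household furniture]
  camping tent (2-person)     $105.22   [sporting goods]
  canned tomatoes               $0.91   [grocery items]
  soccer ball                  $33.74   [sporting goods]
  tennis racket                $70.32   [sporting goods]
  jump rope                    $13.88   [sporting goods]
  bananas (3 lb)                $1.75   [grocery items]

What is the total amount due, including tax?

$445.10

Umbrella $23.56: all other tangible goods → 9% + 0% transit = 9% → $2.12
Haircut $61.58: taxable services → 6.75% + 0.5% transit = 7.25% → $4.46
Floor lamp $103.47: household furniture → 5.75% + 1.25% transit = 7% → $7.24
Camping tent (2-person) $105.22: sporting goods → 7.5% + 0% transit = 7.5% → $7.89
Canned tomatoes $0.91: grocery items → 3.75% + 0.75% transit = 4.5% → $0.04
Soccer ball $33.74: sporting goods → 7.5% + 0% transit = 7.5% → $2.53
Tennis racket $70.32: sporting goods → 7.5% + 0% transit = 7.5% → $5.27
Jump rope $13.88: sporting goods → 7.5% + 0% transit = 7.5% → $1.04
Bananas (3 lb) $1.75: grocery items → 3.75% + 0.75% transit = 4.5% → $0.08
Subtotal = $414.43; tax = $30.67; total due = $445.10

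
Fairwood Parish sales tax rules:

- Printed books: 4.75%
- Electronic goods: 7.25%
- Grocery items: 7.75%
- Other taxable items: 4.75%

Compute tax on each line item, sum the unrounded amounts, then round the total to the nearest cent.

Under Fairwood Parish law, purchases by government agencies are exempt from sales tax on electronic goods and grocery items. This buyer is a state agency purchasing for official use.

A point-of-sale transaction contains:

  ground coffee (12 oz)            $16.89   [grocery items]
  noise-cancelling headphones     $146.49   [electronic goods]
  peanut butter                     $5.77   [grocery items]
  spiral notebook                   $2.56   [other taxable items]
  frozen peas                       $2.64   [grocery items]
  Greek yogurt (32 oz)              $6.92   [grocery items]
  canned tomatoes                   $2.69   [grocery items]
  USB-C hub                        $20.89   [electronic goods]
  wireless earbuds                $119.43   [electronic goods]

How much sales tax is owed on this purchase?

$0.12

Ground coffee (12 oz) $16.89: grocery items, buyer-exempt → 0% → $0.00
Noise-cancelling headphones $146.49: electronic goods, buyer-exempt → 0% → $0.00
Peanut butter $5.77: grocery items, buyer-exempt → 0% → $0.00
Spiral notebook $2.56: other taxable items → 4.75% → $0.1216
Frozen peas $2.64: grocery items, buyer-exempt → 0% → $0.00
Greek yogurt (32 oz) $6.92: grocery items, buyer-exempt → 0% → $0.00
Canned tomatoes $2.69: grocery items, buyer-exempt → 0% → $0.00
USB-C hub $20.89: electronic goods, buyer-exempt → 0% → $0.00
Wireless earbuds $119.43: electronic goods, buyer-exempt → 0% → $0.00
Unrounded tax sum = $0.1216 → $0.12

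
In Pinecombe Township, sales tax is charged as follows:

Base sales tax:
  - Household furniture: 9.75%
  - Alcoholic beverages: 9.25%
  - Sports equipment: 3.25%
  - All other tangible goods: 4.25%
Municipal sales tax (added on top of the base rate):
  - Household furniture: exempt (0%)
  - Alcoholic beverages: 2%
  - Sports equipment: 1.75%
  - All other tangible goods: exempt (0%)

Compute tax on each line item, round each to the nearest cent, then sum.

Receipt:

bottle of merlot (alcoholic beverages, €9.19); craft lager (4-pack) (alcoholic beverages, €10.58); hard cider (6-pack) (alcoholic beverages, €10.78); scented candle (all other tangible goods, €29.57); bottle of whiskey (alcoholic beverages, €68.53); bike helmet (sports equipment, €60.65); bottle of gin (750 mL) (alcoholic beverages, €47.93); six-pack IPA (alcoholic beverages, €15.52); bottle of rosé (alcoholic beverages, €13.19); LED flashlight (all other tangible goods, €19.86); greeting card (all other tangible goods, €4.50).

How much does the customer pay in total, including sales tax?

€315.38

Bottle of merlot €9.19: alcoholic beverages → 9.25% + 2% municipal = 11.25% → €1.03
Craft lager (4-pack) €10.58: alcoholic beverages → 9.25% + 2% municipal = 11.25% → €1.19
Hard cider (6-pack) €10.78: alcoholic beverages → 9.25% + 2% municipal = 11.25% → €1.21
Scented candle €29.57: all other tangible goods → 4.25% + 0% municipal = 4.25% → €1.26
Bottle of whiskey €68.53: alcoholic beverages → 9.25% + 2% municipal = 11.25% → €7.71
Bike helmet €60.65: sports equipment → 3.25% + 1.75% municipal = 5% → €3.03
Bottle of gin (750 mL) €47.93: alcoholic beverages → 9.25% + 2% municipal = 11.25% → €5.39
Six-pack IPA €15.52: alcoholic beverages → 9.25% + 2% municipal = 11.25% → €1.75
Bottle of rosé €13.19: alcoholic beverages → 9.25% + 2% municipal = 11.25% → €1.48
LED flashlight €19.86: all other tangible goods → 4.25% + 0% municipal = 4.25% → €0.84
Greeting card €4.50: all other tangible goods → 4.25% + 0% municipal = 4.25% → €0.19
Subtotal = €290.30; tax = €25.08; total due = €315.38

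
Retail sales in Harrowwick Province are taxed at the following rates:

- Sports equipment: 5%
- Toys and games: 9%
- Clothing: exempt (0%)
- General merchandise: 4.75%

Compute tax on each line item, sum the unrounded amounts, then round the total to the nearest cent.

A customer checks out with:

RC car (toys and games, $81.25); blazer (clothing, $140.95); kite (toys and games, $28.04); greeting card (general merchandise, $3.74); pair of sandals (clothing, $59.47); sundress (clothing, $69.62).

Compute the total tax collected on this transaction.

RC car $81.25: toys and games → 9% → $7.3125
Blazer $140.95: clothing → 0% → $0.00
Kite $28.04: toys and games → 9% → $2.5236
Greeting card $3.74: general merchandise → 4.75% → $0.17765
Pair of sandals $59.47: clothing → 0% → $0.00
Sundress $69.62: clothing → 0% → $0.00
Unrounded tax sum = $10.01375 → $10.01

$10.01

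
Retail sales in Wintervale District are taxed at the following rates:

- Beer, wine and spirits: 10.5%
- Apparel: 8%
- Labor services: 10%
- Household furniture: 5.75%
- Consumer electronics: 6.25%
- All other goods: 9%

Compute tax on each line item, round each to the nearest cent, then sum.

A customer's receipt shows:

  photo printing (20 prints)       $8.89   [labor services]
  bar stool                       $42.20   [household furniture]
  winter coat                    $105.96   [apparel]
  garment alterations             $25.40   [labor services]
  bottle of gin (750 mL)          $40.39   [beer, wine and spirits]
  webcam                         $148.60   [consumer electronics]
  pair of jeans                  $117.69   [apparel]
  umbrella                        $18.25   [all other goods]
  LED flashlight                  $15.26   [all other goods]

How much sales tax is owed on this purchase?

$40.30

Photo printing (20 prints) $8.89: labor services → 10% → $0.89
Bar stool $42.20: household furniture → 5.75% → $2.43
Winter coat $105.96: apparel → 8% → $8.48
Garment alterations $25.40: labor services → 10% → $2.54
Bottle of gin (750 mL) $40.39: beer, wine and spirits → 10.5% → $4.24
Webcam $148.60: consumer electronics → 6.25% → $9.29
Pair of jeans $117.69: apparel → 8% → $9.42
Umbrella $18.25: all other goods → 9% → $1.64
LED flashlight $15.26: all other goods → 9% → $1.37
Total tax = $0.89 + $2.43 + $8.48 + $2.54 + $4.24 + $9.29 + $9.42 + $1.64 + $1.37 = $40.30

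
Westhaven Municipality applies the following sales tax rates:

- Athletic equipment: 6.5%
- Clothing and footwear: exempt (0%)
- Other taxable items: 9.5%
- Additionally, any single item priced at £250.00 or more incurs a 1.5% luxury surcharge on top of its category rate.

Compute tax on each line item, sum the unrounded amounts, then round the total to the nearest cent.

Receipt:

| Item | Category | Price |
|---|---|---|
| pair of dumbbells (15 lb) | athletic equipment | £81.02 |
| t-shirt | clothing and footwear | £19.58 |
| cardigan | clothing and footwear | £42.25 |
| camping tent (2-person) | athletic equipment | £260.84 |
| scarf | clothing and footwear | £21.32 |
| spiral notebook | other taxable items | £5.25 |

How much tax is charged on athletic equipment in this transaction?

£26.13

Pair of dumbbells (15 lb) £81.02: athletic equipment → 6.5% → £5.2663
Camping tent (2-person) £260.84: athletic equipment → 6.5% + 1.5% surcharge = 8% → £20.8672
Tax on athletic equipment: unrounded sum = £26.1335 → £26.13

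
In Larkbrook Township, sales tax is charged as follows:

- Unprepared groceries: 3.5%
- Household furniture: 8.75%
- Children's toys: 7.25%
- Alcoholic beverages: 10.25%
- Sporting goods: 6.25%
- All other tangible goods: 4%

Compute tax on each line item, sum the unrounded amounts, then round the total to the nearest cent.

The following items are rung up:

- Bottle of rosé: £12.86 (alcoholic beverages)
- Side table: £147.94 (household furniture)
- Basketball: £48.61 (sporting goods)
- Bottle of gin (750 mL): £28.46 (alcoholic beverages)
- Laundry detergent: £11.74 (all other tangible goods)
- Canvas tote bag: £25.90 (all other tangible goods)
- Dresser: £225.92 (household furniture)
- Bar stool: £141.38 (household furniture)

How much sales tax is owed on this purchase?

£53.86

Bottle of rosé £12.86: alcoholic beverages → 10.25% → £1.31815
Side table £147.94: household furniture → 8.75% → £12.94475
Basketball £48.61: sporting goods → 6.25% → £3.038125
Bottle of gin (750 mL) £28.46: alcoholic beverages → 10.25% → £2.91715
Laundry detergent £11.74: all other tangible goods → 4% → £0.4696
Canvas tote bag £25.90: all other tangible goods → 4% → £1.036
Dresser £225.92: household furniture → 8.75% → £19.768
Bar stool £141.38: household furniture → 8.75% → £12.37075
Unrounded tax sum = £53.862525 → £53.86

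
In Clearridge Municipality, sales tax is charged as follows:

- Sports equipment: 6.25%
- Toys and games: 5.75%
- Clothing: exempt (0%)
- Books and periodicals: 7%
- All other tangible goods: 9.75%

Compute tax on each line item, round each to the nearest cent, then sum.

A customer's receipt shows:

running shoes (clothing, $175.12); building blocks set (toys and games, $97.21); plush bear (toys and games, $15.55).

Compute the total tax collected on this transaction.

$6.48

Running shoes $175.12: clothing → 0% → $0.00
Building blocks set $97.21: toys and games → 5.75% → $5.59
Plush bear $15.55: toys and games → 5.75% → $0.89
Total tax = $5.59 + $0.89 = $6.48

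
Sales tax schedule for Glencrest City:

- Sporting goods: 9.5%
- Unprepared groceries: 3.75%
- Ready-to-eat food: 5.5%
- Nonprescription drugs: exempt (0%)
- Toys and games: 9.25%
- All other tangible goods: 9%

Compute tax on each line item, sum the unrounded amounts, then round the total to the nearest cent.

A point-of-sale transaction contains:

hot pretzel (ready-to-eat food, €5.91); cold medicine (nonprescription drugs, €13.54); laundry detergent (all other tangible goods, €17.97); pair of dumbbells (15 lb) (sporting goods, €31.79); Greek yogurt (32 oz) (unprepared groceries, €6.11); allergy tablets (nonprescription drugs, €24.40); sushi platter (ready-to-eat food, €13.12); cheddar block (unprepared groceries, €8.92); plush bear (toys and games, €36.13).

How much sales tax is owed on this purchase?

Hot pretzel €5.91: ready-to-eat food → 5.5% → €0.32505
Cold medicine €13.54: nonprescription drugs → 0% → €0.00
Laundry detergent €17.97: all other tangible goods → 9% → €1.6173
Pair of dumbbells (15 lb) €31.79: sporting goods → 9.5% → €3.02005
Greek yogurt (32 oz) €6.11: unprepared groceries → 3.75% → €0.229125
Allergy tablets €24.40: nonprescription drugs → 0% → €0.00
Sushi platter €13.12: ready-to-eat food → 5.5% → €0.7216
Cheddar block €8.92: unprepared groceries → 3.75% → €0.3345
Plush bear €36.13: toys and games → 9.25% → €3.342025
Unrounded tax sum = €9.58965 → €9.59

€9.59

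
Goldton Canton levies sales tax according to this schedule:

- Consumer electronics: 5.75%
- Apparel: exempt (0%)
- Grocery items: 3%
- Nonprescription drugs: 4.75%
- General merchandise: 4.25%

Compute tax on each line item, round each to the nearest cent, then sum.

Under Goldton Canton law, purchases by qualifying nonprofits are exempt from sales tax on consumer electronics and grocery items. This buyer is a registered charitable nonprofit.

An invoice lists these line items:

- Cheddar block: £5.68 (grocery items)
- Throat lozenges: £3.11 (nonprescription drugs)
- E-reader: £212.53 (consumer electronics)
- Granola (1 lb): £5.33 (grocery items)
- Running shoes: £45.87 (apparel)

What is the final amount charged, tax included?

Cheddar block £5.68: grocery items, buyer-exempt → 0% → £0.00
Throat lozenges £3.11: nonprescription drugs → 4.75% → £0.15
E-reader £212.53: consumer electronics, buyer-exempt → 0% → £0.00
Granola (1 lb) £5.33: grocery items, buyer-exempt → 0% → £0.00
Running shoes £45.87: apparel → 0% → £0.00
Subtotal = £272.52; tax = £0.15; total due = £272.67

£272.67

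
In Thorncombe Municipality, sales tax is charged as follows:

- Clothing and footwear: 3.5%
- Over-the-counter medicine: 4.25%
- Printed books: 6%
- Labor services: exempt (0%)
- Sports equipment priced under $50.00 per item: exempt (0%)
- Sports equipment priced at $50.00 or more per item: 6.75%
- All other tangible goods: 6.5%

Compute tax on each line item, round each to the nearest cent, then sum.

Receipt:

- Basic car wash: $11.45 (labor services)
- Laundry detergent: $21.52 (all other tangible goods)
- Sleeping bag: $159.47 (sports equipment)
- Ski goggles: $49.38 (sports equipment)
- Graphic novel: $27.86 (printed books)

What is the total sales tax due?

$13.83

Basic car wash $11.45: labor services → 0% → $0.00
Laundry detergent $21.52: all other tangible goods → 6.5% → $1.40
Sleeping bag $159.47: sports equipment, $50.00 or more → 6.75% → $10.76
Ski goggles $49.38: sports equipment, under $50.00 → 0% → $0.00
Graphic novel $27.86: printed books → 6% → $1.67
Total tax = $1.40 + $10.76 + $1.67 = $13.83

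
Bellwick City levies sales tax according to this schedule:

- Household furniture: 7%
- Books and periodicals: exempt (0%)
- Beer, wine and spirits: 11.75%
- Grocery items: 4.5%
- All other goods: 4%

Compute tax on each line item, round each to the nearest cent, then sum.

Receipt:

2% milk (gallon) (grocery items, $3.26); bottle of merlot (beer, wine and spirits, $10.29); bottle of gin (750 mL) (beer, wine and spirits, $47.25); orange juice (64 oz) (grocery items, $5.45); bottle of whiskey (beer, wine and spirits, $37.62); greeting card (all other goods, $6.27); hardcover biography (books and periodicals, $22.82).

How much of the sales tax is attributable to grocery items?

2% milk (gallon) $3.26: grocery items → 4.5% → $0.15
Orange juice (64 oz) $5.45: grocery items → 4.5% → $0.25
Tax on grocery items = $0.15 + $0.25 = $0.40

$0.40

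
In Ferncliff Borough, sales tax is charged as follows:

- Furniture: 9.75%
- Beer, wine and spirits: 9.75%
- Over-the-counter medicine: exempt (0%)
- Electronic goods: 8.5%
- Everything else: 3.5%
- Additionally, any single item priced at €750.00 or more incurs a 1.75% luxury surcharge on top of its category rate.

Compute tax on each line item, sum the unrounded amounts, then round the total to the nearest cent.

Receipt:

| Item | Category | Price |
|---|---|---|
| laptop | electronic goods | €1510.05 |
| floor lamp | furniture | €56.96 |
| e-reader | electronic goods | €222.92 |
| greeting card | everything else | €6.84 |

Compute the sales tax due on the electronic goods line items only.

Laptop €1510.05: electronic goods → 8.5% + 1.75% surcharge = 10.25% → €154.780125
E-reader €222.92: electronic goods → 8.5% → €18.9482
Tax on electronic goods: unrounded sum = €173.728325 → €173.73

€173.73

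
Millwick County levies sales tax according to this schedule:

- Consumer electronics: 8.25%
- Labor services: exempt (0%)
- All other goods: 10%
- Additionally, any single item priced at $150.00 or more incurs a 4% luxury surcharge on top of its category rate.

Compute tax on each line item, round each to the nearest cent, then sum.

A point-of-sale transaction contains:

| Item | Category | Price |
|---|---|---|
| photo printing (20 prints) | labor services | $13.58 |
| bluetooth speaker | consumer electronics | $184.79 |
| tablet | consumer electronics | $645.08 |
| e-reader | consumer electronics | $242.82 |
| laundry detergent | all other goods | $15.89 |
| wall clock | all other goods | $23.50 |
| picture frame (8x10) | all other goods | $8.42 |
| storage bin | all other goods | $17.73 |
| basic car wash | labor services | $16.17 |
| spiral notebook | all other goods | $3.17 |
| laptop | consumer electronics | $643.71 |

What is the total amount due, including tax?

Photo printing (20 prints) $13.58: labor services → 0% → $0.00
Bluetooth speaker $184.79: consumer electronics → 8.25% + 4% surcharge = 12.25% → $22.64
Tablet $645.08: consumer electronics → 8.25% + 4% surcharge = 12.25% → $79.02
E-reader $242.82: consumer electronics → 8.25% + 4% surcharge = 12.25% → $29.75
Laundry detergent $15.89: all other goods → 10% → $1.59
Wall clock $23.50: all other goods → 10% → $2.35
Picture frame (8x10) $8.42: all other goods → 10% → $0.84
Storage bin $17.73: all other goods → 10% → $1.77
Basic car wash $16.17: labor services → 0% → $0.00
Spiral notebook $3.17: all other goods → 10% → $0.32
Laptop $643.71: consumer electronics → 8.25% + 4% surcharge = 12.25% → $78.85
Subtotal = $1814.86; tax = $217.13; total due = $2031.99

$2031.99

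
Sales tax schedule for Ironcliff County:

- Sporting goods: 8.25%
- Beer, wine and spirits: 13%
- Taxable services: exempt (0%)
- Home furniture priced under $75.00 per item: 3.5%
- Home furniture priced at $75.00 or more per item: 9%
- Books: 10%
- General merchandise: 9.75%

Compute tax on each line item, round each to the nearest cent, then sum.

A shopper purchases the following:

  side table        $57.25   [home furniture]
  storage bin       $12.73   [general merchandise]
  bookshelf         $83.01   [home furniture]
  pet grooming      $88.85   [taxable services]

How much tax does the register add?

$10.71

Side table $57.25: home furniture, under $75.00 → 3.5% → $2.00
Storage bin $12.73: general merchandise → 9.75% → $1.24
Bookshelf $83.01: home furniture, $75.00 or more → 9% → $7.47
Pet grooming $88.85: taxable services → 0% → $0.00
Total tax = $2.00 + $1.24 + $7.47 = $10.71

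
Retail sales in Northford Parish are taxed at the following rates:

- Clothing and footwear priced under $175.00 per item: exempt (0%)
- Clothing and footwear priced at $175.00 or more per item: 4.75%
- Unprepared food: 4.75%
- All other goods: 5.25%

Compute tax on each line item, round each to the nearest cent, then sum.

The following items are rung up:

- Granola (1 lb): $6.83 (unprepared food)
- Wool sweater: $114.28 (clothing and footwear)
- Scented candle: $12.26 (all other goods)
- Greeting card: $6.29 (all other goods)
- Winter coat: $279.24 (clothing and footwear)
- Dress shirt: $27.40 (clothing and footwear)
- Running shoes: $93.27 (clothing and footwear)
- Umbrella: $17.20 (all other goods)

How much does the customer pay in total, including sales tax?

Granola (1 lb) $6.83: unprepared food → 4.75% → $0.32
Wool sweater $114.28: clothing and footwear, under $175.00 → 0% → $0.00
Scented candle $12.26: all other goods → 5.25% → $0.64
Greeting card $6.29: all other goods → 5.25% → $0.33
Winter coat $279.24: clothing and footwear, $175.00 or more → 4.75% → $13.26
Dress shirt $27.40: clothing and footwear, under $175.00 → 0% → $0.00
Running shoes $93.27: clothing and footwear, under $175.00 → 0% → $0.00
Umbrella $17.20: all other goods → 5.25% → $0.90
Subtotal = $556.77; tax = $15.45; total due = $572.22

$572.22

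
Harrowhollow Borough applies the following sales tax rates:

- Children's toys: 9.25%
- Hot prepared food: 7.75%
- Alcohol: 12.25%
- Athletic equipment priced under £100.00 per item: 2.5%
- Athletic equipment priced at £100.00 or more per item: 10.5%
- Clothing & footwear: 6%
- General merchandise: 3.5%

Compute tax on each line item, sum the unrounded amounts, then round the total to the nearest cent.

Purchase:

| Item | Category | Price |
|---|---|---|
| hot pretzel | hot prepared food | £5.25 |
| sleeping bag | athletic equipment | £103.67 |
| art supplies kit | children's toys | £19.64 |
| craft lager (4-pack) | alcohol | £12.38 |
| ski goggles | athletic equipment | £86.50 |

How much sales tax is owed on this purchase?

£16.79

Hot pretzel £5.25: hot prepared food → 7.75% → £0.406875
Sleeping bag £103.67: athletic equipment, £100.00 or more → 10.5% → £10.88535
Art supplies kit £19.64: children's toys → 9.25% → £1.8167
Craft lager (4-pack) £12.38: alcohol → 12.25% → £1.51655
Ski goggles £86.50: athletic equipment, under £100.00 → 2.5% → £2.1625
Unrounded tax sum = £16.787975 → £16.79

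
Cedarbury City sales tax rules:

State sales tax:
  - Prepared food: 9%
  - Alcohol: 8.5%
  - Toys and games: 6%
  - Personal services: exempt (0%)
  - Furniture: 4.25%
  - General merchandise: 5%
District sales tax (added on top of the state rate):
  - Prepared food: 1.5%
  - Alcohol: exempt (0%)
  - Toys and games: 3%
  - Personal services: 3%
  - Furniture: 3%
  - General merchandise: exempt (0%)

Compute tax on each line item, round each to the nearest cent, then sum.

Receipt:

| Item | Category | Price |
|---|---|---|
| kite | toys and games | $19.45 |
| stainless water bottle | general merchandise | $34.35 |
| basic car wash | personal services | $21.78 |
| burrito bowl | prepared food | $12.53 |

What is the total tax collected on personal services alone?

$0.65

Basic car wash $21.78: personal services → 0% + 3% district = 3% → $0.65
Tax on personal services = $0.65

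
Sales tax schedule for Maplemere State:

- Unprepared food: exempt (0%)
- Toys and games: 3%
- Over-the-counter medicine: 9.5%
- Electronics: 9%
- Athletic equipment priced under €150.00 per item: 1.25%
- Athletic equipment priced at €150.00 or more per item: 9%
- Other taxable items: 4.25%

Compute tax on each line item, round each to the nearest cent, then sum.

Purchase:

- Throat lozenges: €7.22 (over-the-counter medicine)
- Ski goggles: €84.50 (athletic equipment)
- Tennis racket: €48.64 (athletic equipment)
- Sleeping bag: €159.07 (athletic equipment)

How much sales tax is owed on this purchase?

Throat lozenges €7.22: over-the-counter medicine → 9.5% → €0.69
Ski goggles €84.50: athletic equipment, under €150.00 → 1.25% → €1.06
Tennis racket €48.64: athletic equipment, under €150.00 → 1.25% → €0.61
Sleeping bag €159.07: athletic equipment, €150.00 or more → 9% → €14.32
Total tax = €0.69 + €1.06 + €0.61 + €14.32 = €16.68

€16.68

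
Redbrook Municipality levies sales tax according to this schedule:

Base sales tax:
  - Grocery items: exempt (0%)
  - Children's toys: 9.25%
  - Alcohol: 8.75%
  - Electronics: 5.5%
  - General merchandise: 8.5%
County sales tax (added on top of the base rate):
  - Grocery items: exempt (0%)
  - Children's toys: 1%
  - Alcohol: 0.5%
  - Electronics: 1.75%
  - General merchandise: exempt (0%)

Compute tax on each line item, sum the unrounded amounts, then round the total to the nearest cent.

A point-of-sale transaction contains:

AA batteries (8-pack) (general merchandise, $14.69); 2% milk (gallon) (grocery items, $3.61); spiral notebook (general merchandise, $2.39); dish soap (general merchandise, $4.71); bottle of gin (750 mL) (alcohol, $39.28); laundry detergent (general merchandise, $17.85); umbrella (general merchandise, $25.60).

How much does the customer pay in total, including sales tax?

$117.31

AA batteries (8-pack) $14.69: general merchandise → 8.5% + 0% county = 8.5% → $1.24865
2% milk (gallon) $3.61: grocery items → 0% + 0% county = 0% → $0.00
Spiral notebook $2.39: general merchandise → 8.5% + 0% county = 8.5% → $0.20315
Dish soap $4.71: general merchandise → 8.5% + 0% county = 8.5% → $0.40035
Bottle of gin (750 mL) $39.28: alcohol → 8.75% + 0.5% county = 9.25% → $3.6334
Laundry detergent $17.85: general merchandise → 8.5% + 0% county = 8.5% → $1.51725
Umbrella $25.60: general merchandise → 8.5% + 0% county = 8.5% → $2.176
Subtotal = $108.13; unrounded tax = $9.1788 → $9.18; total due = $117.31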